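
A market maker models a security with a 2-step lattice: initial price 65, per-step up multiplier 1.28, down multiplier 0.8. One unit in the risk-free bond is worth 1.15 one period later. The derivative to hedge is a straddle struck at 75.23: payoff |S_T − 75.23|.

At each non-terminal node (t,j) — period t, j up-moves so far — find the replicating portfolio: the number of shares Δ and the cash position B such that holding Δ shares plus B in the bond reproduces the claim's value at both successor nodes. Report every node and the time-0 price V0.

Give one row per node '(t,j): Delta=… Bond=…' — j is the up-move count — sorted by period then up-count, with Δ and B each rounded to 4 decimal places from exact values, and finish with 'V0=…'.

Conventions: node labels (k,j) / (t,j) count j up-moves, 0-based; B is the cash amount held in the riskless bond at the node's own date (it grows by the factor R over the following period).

(0,0): Delta=0.2708 Bond=-0.5775
(1,0): Delta=-1.0000 Bond=65.4174
(1,1): Delta=0.5658 Bond=-25.2087
V0=17.0244

No-arbitrage ⇒ martingale measure with p* = (R−d)/(u−d) = 0.7292.
Terminal payoffs: V(2,0)=33.6300, V(2,1)=8.6700, V(2,2)=31.2660
Node (1,0) S=52.0000: V=(p*·8.6700+(1−p*)·33.6300)/1.15=13.4174; Δ=(8.6700−33.6300)/(66.5600−41.6000)=-1.0000; B=V−Δ·S=65.4174
Node (1,1) S=83.2000: V=(p*·31.2660+(1−p*)·8.6700)/1.15=21.8663; Δ=(31.2660−8.6700)/(106.4960−66.5600)=0.5658; B=V−Δ·S=-25.2087
Node (0,0) S=65.0000: V=(p*·21.8663+(1−p*)·13.4174)/1.15=17.0244; Δ=(21.8663−13.4174)/(83.2000−52.0000)=0.2708; B=V−Δ·S=-0.5775
Verification: the root portfolio costs Δ(0,0)·S0 + B(0,0) = 17.0244, matching V0.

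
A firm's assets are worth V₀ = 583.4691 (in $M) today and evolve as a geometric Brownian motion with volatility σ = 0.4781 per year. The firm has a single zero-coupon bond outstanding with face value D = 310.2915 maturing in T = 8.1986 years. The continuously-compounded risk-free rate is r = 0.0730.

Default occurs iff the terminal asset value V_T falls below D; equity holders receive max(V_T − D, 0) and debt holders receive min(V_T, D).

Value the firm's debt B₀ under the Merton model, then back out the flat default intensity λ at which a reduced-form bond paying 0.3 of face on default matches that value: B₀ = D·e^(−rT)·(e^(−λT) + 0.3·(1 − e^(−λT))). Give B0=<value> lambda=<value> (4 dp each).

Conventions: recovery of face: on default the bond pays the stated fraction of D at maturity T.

With assets at 583.4691 and a single debt payment of 310.2915 at 8.1986 years:
d₁ = [ln(V₀/D) + (r + σ²/2)T] / (σ√T)
   = [ln(583.4691/310.2915) + (0.0730 + 0.5·0.4781²)·8.1986] / (0.4781·√8.1986)
   = [0.631479 + 1.535514] / 1.368953 = 1.582957
d₂ = d₁ − σ√T = 1.582957 − 1.368953 = 0.214003
N(d₁) = 0.943284,  N(d₂) = 0.584728,  e^(−rT) = 0.549637
E₀ = V₀·N(d₁) − D·e^(−rT)·N(d₂)
   = 583.4691·0.943284 − 310.2915·0.549637·0.584728 = 450.653336
B₀ = V₀ − E₀ = 583.4691 − 450.653336 = 132.815764
e^(−λT) = (B₀·e^(rT)/D − 0.3)/(1 − 0.3) = (132.8158·1.819384/310.2915 − 0.3)/0.7 = 0.68394419
λ = −ln(0.68394419)/8.1986 = 0.046335

B0=132.8158 lambda=0.0463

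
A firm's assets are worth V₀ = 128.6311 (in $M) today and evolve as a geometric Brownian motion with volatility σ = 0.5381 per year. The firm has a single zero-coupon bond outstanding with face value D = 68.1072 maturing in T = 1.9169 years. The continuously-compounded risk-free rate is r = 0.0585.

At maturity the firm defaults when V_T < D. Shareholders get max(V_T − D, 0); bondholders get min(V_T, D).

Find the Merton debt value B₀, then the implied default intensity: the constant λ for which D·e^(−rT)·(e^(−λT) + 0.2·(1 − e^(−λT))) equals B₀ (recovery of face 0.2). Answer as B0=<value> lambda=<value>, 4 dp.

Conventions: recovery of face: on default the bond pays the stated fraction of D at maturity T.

Apply the equity-as-call identities (strike 68.1072, horizon 1.9169 years):
d₁ = [ln(V₀/D) + (r + σ²/2)T] / (σ√T)
   = [ln(128.6311/68.1072) + (0.0585 + 0.5·0.5381²)·1.9169] / (0.5381·√1.9169)
   = [0.635866 + 0.389659] / 0.745011 = 1.376523
d₂ = d₁ − σ√T = 1.376523 − 0.745011 = 0.631512
N(d₁) = 0.915670,  N(d₂) = 0.736147,  e^(−rT) = 0.893920
E₀ = V₀·N(d₁) − D·e^(−rT)·N(d₂)
   = 128.6311·0.915670 − 68.1072·0.893920·0.736147 = 72.965246
B₀ = V₀ − E₀ = 128.6311 − 72.965246 = 55.665854
e^(−λT) = (B₀·e^(rT)/D − 0.2)/(1 − 0.2) = (55.6659·1.118668/68.1072 − 0.2)/0.8 = 0.89289786
λ = −ln(0.89289786)/1.9169 = 0.059097

B0=55.6659 lambda=0.0591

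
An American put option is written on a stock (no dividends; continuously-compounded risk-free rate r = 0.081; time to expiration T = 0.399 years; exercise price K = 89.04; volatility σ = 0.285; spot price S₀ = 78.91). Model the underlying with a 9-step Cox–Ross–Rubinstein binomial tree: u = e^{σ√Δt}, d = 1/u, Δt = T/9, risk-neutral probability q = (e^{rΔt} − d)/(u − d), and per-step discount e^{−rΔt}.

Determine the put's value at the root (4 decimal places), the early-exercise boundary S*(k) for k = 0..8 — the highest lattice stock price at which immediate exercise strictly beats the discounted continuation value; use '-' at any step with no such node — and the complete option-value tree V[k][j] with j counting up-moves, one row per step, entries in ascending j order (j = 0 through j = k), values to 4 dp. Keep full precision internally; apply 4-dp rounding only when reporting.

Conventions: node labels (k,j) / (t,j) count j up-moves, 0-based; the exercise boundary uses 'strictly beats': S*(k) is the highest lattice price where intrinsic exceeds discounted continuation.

price = 11.1584
boundary = - - 69.9858 74.3140 69.9858 74.3140 69.9858 74.3140 78.9100
tree:
11.1584
14.8017 7.8047
19.0542 10.8996 4.9441
23.1304 14.7260 7.3717 2.6920
26.9692 19.0542 10.6250 4.3590 1.1406
30.5844 23.1304 14.7260 6.8365 2.0559 0.2864
33.9890 26.9692 19.0542 10.2972 3.6246 0.5927 0.0000
37.1954 30.5844 23.1304 14.7260 6.1977 1.2263 0.0000 0.0000
40.2150 33.9890 26.9692 19.0542 10.1300 2.5372 0.0000 0.0000 0.0000
43.0587 37.1954 30.5844 23.1304 14.7260 5.2498 0.0000 0.0000 0.0000 0.0000

Δt=0.04433, u=1.06185, d=0.94176, q=0.51496, disc=e^(-rΔt)=0.99642
k=9 terminal: V=max(K-S,0) → 43.0587 37.1954 30.5844 23.1304 14.7260 5.2498 0.0000 0.0000 0.0000 0.0000
k=8: j=0 S=48.8250 intr=40.2150 cont=39.8958 V=40.2150[EX]; j=1 S=55.0510 intr=33.9890 cont=33.6699 V=33.9890[EX]; j=2 S=62.0708 intr=26.9692 cont=26.6500 V=26.9692[EX]; j=3 S=69.9858 intr=19.0542 cont=18.7351 V=19.0542[EX]; j=4 S=78.9100 intr=10.1300 cont=9.8108 V=10.1300[EX]; j=5 S=88.9722 intr=0.0678 cont=2.5372 V=2.5372[hold]; j=6 S=100.3175 intr=0.0000 cont=0.0000 V=0.0000[hold]; j=7 S=113.1095 intr=0.0000 cont=0.0000 V=0.0000[hold]; j=8 S=127.5327 intr=0.0000 cont=0.0000 V=0.0000[hold]  S*(8)=78.9100
k=7: j=0 S=51.8446 intr=37.1954 cont=36.8762 V=37.1954[EX]; j=1 S=58.4556 intr=30.5844 cont=30.2652 V=30.5844[EX]; j=2 S=65.9096 intr=23.1304 cont=22.8113 V=23.1304[EX]; j=3 S=74.3140 intr=14.7260 cont=14.4068 V=14.7260[EX]; j=4 S=83.7902 intr=5.2498 cont=6.1977 V=6.1977[hold]; j=5 S=94.4747 intr=0.0000 cont=1.2263 V=1.2263[hold]; j=6 S=106.5217 intr=0.0000 cont=0.0000 V=0.0000[hold]; j=7 S=120.1048 intr=0.0000 cont=0.0000 V=0.0000[hold]  S*(7)=74.3140
k=6: j=0 S=55.0510 intr=33.9890 cont=33.6699 V=33.9890[EX]; j=1 S=62.0708 intr=26.9692 cont=26.6500 V=26.9692[EX]; j=2 S=69.9858 intr=19.0542 cont=18.7351 V=19.0542[EX]; j=3 S=78.9100 intr=10.1300 cont=10.2972 V=10.2972[hold]; j=4 S=88.9722 intr=0.0678 cont=3.6246 V=3.6246[hold]; j=5 S=100.3175 intr=0.0000 cont=0.5927 V=0.5927[hold]; j=6 S=113.1095 intr=0.0000 cont=0.0000 V=0.0000[hold]  S*(6)=69.9858
k=5: j=0 S=58.4556 intr=30.5844 cont=30.2652 V=30.5844[EX]; j=1 S=65.9096 intr=23.1304 cont=22.8113 V=23.1304[EX]; j=2 S=74.3140 intr=14.7260 cont=14.4926 V=14.7260[EX]; j=3 S=83.7902 intr=5.2498 cont=6.8365 V=6.8365[hold]; j=4 S=94.4747 intr=0.0000 cont=2.0559 V=2.0559[hold]; j=5 S=106.5217 intr=0.0000 cont=0.2864 V=0.2864[hold]  S*(5)=74.3140
k=4: j=0 S=62.0708 intr=26.9692 cont=26.6500 V=26.9692[EX]; j=1 S=69.9858 intr=19.0542 cont=18.7351 V=19.0542[EX]; j=2 S=78.9100 intr=10.1300 cont=10.6250 V=10.6250[hold]; j=3 S=88.9722 intr=0.0678 cont=4.3590 V=4.3590[hold]; j=4 S=100.3175 intr=0.0000 cont=1.1406 V=1.1406[hold]  S*(4)=69.9858
k=3: j=0 S=65.9096 intr=23.1304 cont=22.8113 V=23.1304[EX]; j=1 S=74.3140 intr=14.7260 cont=14.6608 V=14.7260[EX]; j=2 S=83.7902 intr=5.2498 cont=7.3717 V=7.3717[hold]; j=3 S=94.4747 intr=0.0000 cont=2.6920 V=2.6920[hold]  S*(3)=74.3140
k=2: j=0 S=69.9858 intr=19.0542 cont=18.7351 V=19.0542[EX]; j=1 S=78.9100 intr=10.1300 cont=10.8996 V=10.8996[hold]; j=2 S=88.9722 intr=0.0678 cont=4.9441 V=4.9441[hold]  S*(2)=69.9858
k=1: j=0 S=74.3140 intr=14.7260 cont=14.8017 V=14.8017[hold]; j=1 S=83.7902 intr=5.2498 cont=7.8047 V=7.8047[hold]  S*(1)=-
k=0: j=0 S=78.9100 intr=10.1300 cont=11.1584 V=11.1584[hold]  S*(0)=-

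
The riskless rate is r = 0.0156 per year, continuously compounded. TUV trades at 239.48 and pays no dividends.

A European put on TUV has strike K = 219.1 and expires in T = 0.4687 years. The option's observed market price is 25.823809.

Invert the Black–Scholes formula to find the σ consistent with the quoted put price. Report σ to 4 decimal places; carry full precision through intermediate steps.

At σ = 0.5769 the Black–Scholes value reproduces the quote:
σ√T = 0.5769·√0.4687 = 0.394955
d₁ = (ln(S/K) + (r+σ²/2)T) / (σ√T) = (ln(239.48/219.1) + (0.0156+0.5769²/2)·0.4687) / 0.394955 = (0.088942 + 0.085307) / 0.394955 = 0.441185
d₂ = d₁ − σ√T = 0.441185 − 0.394955 = 0.046229
e^{−rT} = 0.992715
N(−d₁) = 0.329540,  N(−d₂) = 0.481564
V = K·e^{−rT}·N(−d₂) − S·N(−d₁) = 104.741966 − 78.918157 = 25.823809 (equal to the quote); since ∂V/∂σ > 0 for all σ, the implied volatility is unique

sigma = 0.5769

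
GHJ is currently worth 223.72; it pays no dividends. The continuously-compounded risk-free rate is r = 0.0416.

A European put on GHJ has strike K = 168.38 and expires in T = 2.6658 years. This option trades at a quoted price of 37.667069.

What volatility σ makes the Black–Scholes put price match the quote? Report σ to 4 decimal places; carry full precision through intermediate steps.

sigma = 0.5868

At σ = 0.5868 the Black–Scholes value reproduces the quote:
σ√T = 0.5868·√2.6658 = 0.958085
d₁ = (ln(S/K) + (r+σ²/2)T) / (σ√T) = (ln(223.72/168.38) + (0.0416+0.5868²/2)·2.6658) / 0.958085 = (0.284172 + 0.569860) / 0.958085 = 0.891395
d₂ = d₁ − σ√T = 0.891395 − 0.958085 = -0.066689
e^{−rT} = 0.895031
N(−d₁) = 0.186359,  N(−d₂) = 0.526585
V = K·e^{−rT}·N(−d₂) − S·N(−d₁) = 79.359197 − 41.692129 = 37.667069 (the observed quote) — the price is monotone increasing in volatility, hence this σ is the only solution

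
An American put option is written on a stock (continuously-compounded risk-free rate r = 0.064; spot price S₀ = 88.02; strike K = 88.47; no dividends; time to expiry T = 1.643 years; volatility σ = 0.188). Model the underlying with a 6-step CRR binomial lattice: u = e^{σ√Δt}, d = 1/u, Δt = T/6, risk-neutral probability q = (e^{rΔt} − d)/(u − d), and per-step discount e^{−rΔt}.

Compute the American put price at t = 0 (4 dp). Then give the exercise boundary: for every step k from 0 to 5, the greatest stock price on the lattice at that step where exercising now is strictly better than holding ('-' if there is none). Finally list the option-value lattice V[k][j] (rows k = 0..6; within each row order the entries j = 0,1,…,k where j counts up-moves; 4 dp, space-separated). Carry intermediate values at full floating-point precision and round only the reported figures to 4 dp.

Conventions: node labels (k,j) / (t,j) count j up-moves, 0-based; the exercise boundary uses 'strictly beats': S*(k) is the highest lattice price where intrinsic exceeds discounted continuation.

price = 5.4545
boundary = - - 72.2987 65.5248 72.2987 79.7730
tree:
5.4545
9.5715 2.4572
16.1713 4.7925 0.7371
22.9452 9.0332 1.6793 0.0351
29.0845 16.1713 3.8231 0.0822 0.0000
34.6486 22.9452 8.6970 0.1923 0.0000 0.0000
39.6914 29.0845 16.1713 0.4500 0.0000 0.0000 0.0000

Δt=0.27383  u=1.10338  d=0.90631  q=0.56514  discount=0.98263
step 6 (expiry): payoffs max(K−S,0) = 39.6914 29.0845 16.1713 0.4500 0.0000 0.0000 0.0000
step 5: (k=5,j=0): S=53.8214, K−S=34.6486, hold=33.1117 ⇒ V=34.6486 exercise | (k=5,j=1): S=65.5248, K−S=22.9452, hold=21.4083 ⇒ V=22.9452 exercise | (k=5,j=2): S=79.7730, K−S=8.6970, hold=7.1600 ⇒ V=8.6970 exercise | (k=5,j=3): S=97.1196, K−S=0.0000, hold=0.1923 ⇒ V=0.1923 continue | (k=5,j=4): S=118.2381, K−S=0.0000, hold=0.0000 ⇒ V=0.0000 continue | (k=5,j=5): S=143.9488, K−S=0.0000, hold=0.0000 ⇒ V=0.0000 continue  boundary S*=79.7730
step 4: (k=4,j=0): S=59.3855, K−S=29.0845, hold=27.5476 ⇒ V=29.0845 exercise | (k=4,j=1): S=72.2987, K−S=16.1713, hold=14.6343 ⇒ V=16.1713 exercise | (k=4,j=2): S=88.0200, K−S=0.4500, hold=3.8231 ⇒ V=3.8231 continue | (k=4,j=3): S=107.1598, K−S=0.0000, hold=0.0822 ⇒ V=0.0822 continue | (k=4,j=4): S=130.4616, K−S=0.0000, hold=0.0000 ⇒ V=0.0000 continue  boundary S*=72.2987
step 3: (k=3,j=0): S=65.5248, K−S=22.9452, hold=21.4083 ⇒ V=22.9452 exercise | (k=3,j=1): S=79.7730, K−S=8.6970, hold=9.0332 ⇒ V=9.0332 continue | (k=3,j=2): S=97.1196, K−S=0.0000, hold=1.6793 ⇒ V=1.6793 continue | (k=3,j=3): S=118.2381, K−S=0.0000, hold=0.0351 ⇒ V=0.0351 continue  boundary S*=65.5248
step 2: (k=2,j=0): S=72.2987, K−S=16.1713, hold=14.8210 ⇒ V=16.1713 exercise | (k=2,j=1): S=88.0200, K−S=0.4500, hold=4.7925 ⇒ V=4.7925 continue | (k=2,j=2): S=107.1598, K−S=0.0000, hold=0.7371 ⇒ V=0.7371 continue  boundary S*=72.2987
step 1: (k=1,j=0): S=79.7730, K−S=8.6970, hold=9.5715 ⇒ V=9.5715 continue | (k=1,j=1): S=97.1196, K−S=0.0000, hold=2.4572 ⇒ V=2.4572 continue  boundary S*=-
step 0: (k=0,j=0): S=88.0200, K−S=0.4500, hold=5.4545 ⇒ V=5.4545 continue  boundary S*=-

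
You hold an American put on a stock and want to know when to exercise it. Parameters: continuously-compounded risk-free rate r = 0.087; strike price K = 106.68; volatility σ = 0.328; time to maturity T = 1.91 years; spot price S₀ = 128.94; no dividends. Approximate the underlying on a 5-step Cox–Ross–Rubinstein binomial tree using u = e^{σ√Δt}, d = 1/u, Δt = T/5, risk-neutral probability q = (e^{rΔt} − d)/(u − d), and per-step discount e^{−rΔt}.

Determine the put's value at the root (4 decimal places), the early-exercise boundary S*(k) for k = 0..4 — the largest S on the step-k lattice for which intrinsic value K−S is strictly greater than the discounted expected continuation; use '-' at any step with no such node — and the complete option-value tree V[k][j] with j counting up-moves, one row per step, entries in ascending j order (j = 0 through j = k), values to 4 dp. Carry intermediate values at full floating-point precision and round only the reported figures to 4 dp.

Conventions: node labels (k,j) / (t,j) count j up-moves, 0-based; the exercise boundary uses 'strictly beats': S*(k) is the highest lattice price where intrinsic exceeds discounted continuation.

Δt=0.38200, u=1.22473, d=0.81650, q=0.53227, disc=e^(-rΔt)=0.96731
k=5 terminal: V=max(K-S,0) → 59.8873 36.4922 1.4000 0.0000 0.0000 0.0000
k=4: j=0 S=57.3086 intr=49.3714 cont=45.8843 V=49.3714[EX]; j=1 S=85.9614 intr=20.7186 cont=17.2314 V=20.7186[EX]; j=2 S=128.9400 intr=0.0000 cont=0.6334 V=0.6334[hold]; j=3 S=193.4068 intr=0.0000 cont=0.0000 V=0.0000[hold]; j=4 S=290.1053 intr=0.0000 cont=0.0000 V=0.0000[hold]  S*(4)=85.9614
k=3: j=0 S=70.1878 intr=36.4922 cont=33.0051 V=36.4922[EX]; j=1 S=105.2800 intr=1.4000 cont=9.7001 V=9.7001[hold]; j=2 S=157.9173 intr=0.0000 cont=0.2866 V=0.2866[hold]; j=3 S=236.8719 intr=0.0000 cont=0.0000 V=0.0000[hold]  S*(3)=70.1878
k=2: j=0 S=85.9614 intr=20.7186 cont=21.5049 V=21.5049[hold]; j=1 S=128.9400 intr=0.0000 cont=4.5363 V=4.5363[hold]; j=2 S=193.4068 intr=0.0000 cont=0.1297 V=0.1297[hold]  S*(2)=-
k=1: j=0 S=105.2800 intr=1.4000 cont=12.0653 V=12.0653[hold]; j=1 S=157.9173 intr=0.0000 cont=2.1192 V=2.1192[hold]  S*(1)=-
k=0: j=0 S=128.9400 intr=0.0000 cont=6.5499 V=6.5499[hold]  S*(0)=-

price = 6.5499
boundary = - - - 70.1878 85.9614
tree:
6.5499
12.0653 2.1192
21.5049 4.5363 0.1297
36.4922 9.7001 0.2866 0.0000
49.3714 20.7186 0.6334 0.0000 0.0000
59.8873 36.4922 1.4000 0.0000 0.0000 0.0000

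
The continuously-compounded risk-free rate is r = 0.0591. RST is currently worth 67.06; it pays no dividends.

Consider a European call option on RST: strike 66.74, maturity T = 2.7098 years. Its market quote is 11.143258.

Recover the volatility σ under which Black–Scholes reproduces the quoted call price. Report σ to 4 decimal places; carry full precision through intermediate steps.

At σ = 0.1042 the Black–Scholes value reproduces the quote:
σ√T = 0.1042·√2.7098 = 0.171529
d₁ = (ln(S/K) + (r+σ²/2)T) / (σ√T) = (ln(67.06/66.74) + (0.0591+0.1042²/2)·2.7098) / 0.171529 = (0.004783 + 0.174860) / 0.171529 = 1.047310
d₂ = d₁ − σ√T = 1.047310 − 0.171529 = 0.875781
e^{−rT} = 0.852017
N(d₁) = 0.852522,  N(d₂) = 0.809425
V = S·N(d₁) − K·e^{−rT}·N(d₂) = 57.170098 − 46.026840 = 11.143258 (the quoted price), and the Black–Scholes price is strictly increasing in σ, so σ is unique

sigma = 0.1042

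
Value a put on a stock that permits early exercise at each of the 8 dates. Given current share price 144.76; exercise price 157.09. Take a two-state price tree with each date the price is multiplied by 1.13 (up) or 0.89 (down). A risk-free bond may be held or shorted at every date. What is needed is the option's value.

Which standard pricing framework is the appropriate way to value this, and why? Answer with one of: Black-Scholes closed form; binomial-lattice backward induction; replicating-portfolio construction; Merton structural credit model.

Key observation: an American put (K = 157.09, S₀ = 144.76) on a 8-date tree has no closed form — the optimal stopping decision is embedded and must be resolved recursively from expiry.

framework: binomial-lattice backward induction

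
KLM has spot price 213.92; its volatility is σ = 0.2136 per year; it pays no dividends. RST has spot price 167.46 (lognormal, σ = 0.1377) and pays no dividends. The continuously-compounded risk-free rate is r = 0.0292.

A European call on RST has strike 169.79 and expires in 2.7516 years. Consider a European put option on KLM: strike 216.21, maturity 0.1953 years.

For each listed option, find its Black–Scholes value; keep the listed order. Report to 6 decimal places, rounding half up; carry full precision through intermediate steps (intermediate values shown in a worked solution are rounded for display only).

[RST call K=169.79]
σ√T = 0.1377·√2.7516 = 0.228416
d₁ = (ln(S/K) + (r+σ²/2)T) / (σ√T) = (ln(167.46/169.79) + (0.0292+0.1377²/2)·2.7516) / 0.228416 = (-0.013818 + 0.106434) / 0.228416 = 0.405470
d₂ = d₁ − σ√T = 0.405470 − 0.228416 = 0.177054
e^{−rT} = 0.922796
N(d₁) = 0.657434,  N(d₂) = 0.570267
price = S·N(d₁) − K·e^{−rT}·N(d₂) = 110.093879 − 89.350327 = 20.743552
[KLM put K=216.21]
σ√T = 0.2136·√0.1953 = 0.094396
d₁ = (ln(S/K) + (r+σ²/2)T) / (σ√T) = (ln(213.92/216.21) + (0.0292+0.2136²/2)·0.1953) / 0.094396 = (-0.010648 + 0.010158) / 0.094396 = -0.005191
d₂ = d₁ − σ√T = -0.005191 − 0.094396 = -0.099587
e^{−rT} = 0.994313
N(−d₁) = 0.502071,  N(−d₂) = 0.539664
price = K·e^{−rT}·N(−d₂) − S·N(−d₁) = 116.017198 − 107.403006 = 8.614192

price(RST call K=169.79) = 20.743552
price(KLM put K=216.21) = 8.614192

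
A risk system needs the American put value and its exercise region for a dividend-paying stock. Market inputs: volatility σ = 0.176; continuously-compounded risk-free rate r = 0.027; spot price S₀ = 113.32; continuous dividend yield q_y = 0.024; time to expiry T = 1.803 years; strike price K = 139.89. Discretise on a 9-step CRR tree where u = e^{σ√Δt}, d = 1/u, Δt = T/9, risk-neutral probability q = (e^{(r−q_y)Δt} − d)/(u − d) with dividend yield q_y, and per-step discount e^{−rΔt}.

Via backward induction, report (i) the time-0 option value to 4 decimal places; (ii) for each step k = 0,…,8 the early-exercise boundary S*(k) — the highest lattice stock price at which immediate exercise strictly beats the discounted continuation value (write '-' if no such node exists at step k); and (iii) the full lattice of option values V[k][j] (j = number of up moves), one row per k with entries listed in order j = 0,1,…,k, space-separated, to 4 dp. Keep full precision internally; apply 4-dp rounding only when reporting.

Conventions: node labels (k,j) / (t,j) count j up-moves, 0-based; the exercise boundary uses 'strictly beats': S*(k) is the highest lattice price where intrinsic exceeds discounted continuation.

Δt=0.20033  u=1.08196  d=0.92425  q=0.48413  discount=0.99461
step 9 (expiry): payoffs max(K−S,0) = 84.1198 74.6032 63.4627 50.4212 35.1542 17.2822 0.0000 0.0000 0.0000 0.0000
step 8: (k=8,j=0): S=60.3412, K−S=79.5488, hold=79.0836 ⇒ V=79.5488 exercise | (k=8,j=1): S=70.6378, K−S=69.2522, hold=68.8364 ⇒ V=69.2522 exercise | (k=8,j=2): S=82.6914, K−S=57.1986, hold=56.8406 ⇒ V=57.1986 exercise | (k=8,j=3): S=96.8018, K−S=43.0882, hold=42.7979 ⇒ V=43.0882 exercise | (k=8,j=4): S=113.3200, K−S=26.5700, hold=26.3589 ⇒ V=26.5700 exercise | (k=8,j=5): S=132.6569, K−S=7.2331, hold=8.8673 ⇒ V=8.8673 continue | (k=8,j=6): S=155.2934, K−S=0.0000, hold=0.0000 ⇒ V=0.0000 continue | (k=8,j=7): S=181.7926, K−S=0.0000, hold=0.0000 ⇒ V=0.0000 continue | (k=8,j=8): S=212.8137, K−S=0.0000, hold=0.0000 ⇒ V=0.0000 continue  boundary S*=113.3200
step 7: (k=7,j=0): S=65.2868, K−S=74.6032, hold=74.1617 ⇒ V=74.6032 exercise | (k=7,j=1): S=76.4273, K−S=63.4627, hold=63.0747 ⇒ V=63.4627 exercise | (k=7,j=2): S=89.4688, K−S=50.4212, hold=50.0957 ⇒ V=50.4212 exercise | (k=7,j=3): S=104.7358, K−S=35.1542, hold=34.9020 ⇒ V=35.1542 exercise | (k=7,j=4): S=122.6078, K−S=17.2822, hold=17.9025 ⇒ V=17.9025 continue | (k=7,j=5): S=143.5296, K−S=0.0000, hold=4.5497 ⇒ V=4.5497 continue | (k=7,j=6): S=168.0214, K−S=0.0000, hold=0.0000 ⇒ V=0.0000 continue | (k=7,j=7): S=196.6925, K−S=0.0000, hold=0.0000 ⇒ V=0.0000 continue  boundary S*=104.7358
step 6: (k=6,j=0): S=70.6378, K−S=69.2522, hold=68.8364 ⇒ V=69.2522 exercise | (k=6,j=1): S=82.6914, K−S=57.1986, hold=56.8406 ⇒ V=57.1986 exercise | (k=6,j=2): S=96.8018, K−S=43.0882, hold=42.7979 ⇒ V=43.0882 exercise | (k=6,j=3): S=113.3200, K−S=26.5700, hold=26.6576 ⇒ V=26.6576 continue | (k=6,j=4): S=132.6569, K−S=7.2331, hold=11.3763 ⇒ V=11.3763 continue | (k=6,j=5): S=155.2934, K−S=0.0000, hold=2.3344 ⇒ V=2.3344 continue | (k=6,j=6): S=181.7926, K−S=0.0000, hold=0.0000 ⇒ V=0.0000 continue  boundary S*=96.8018
step 5: (k=5,j=0): S=76.4273, K−S=63.4627, hold=63.0747 ⇒ V=63.4627 exercise | (k=5,j=1): S=89.4688, K−S=50.4212, hold=50.0957 ⇒ V=50.4212 exercise | (k=5,j=2): S=104.7358, K−S=35.1542, hold=34.9442 ⇒ V=35.1542 exercise | (k=5,j=3): S=122.6078, K−S=17.2822, hold=19.1556 ⇒ V=19.1556 continue | (k=5,j=4): S=143.5296, K−S=0.0000, hold=6.9611 ⇒ V=6.9611 continue | (k=5,j=5): S=168.0214, K−S=0.0000, hold=1.1978 ⇒ V=1.1978 continue  boundary S*=104.7358
step 4: (k=4,j=0): S=82.6914, K−S=57.1986, hold=56.8406 ⇒ V=57.1986 exercise | (k=4,j=1): S=96.8018, K−S=43.0882, hold=42.7979 ⇒ V=43.0882 exercise | (k=4,j=2): S=113.3200, K−S=26.5700, hold=27.2610 ⇒ V=27.2610 continue | (k=4,j=3): S=132.6569, K−S=7.2331, hold=13.1804 ⇒ V=13.1804 continue | (k=4,j=4): S=155.2934, K−S=0.0000, hold=4.1484 ⇒ V=4.1484 continue  boundary S*=96.8018
step 3: (k=3,j=0): S=89.4688, K−S=50.4212, hold=50.0957 ⇒ V=50.4212 exercise | (k=3,j=1): S=104.7358, K−S=35.1542, hold=35.2347 ⇒ V=35.2347 continue | (k=3,j=2): S=122.6078, K−S=17.2822, hold=20.3339 ⇒ V=20.3339 continue | (k=3,j=3): S=143.5296, K−S=0.0000, hold=8.7603 ⇒ V=8.7603 continue  boundary S*=89.4688
step 2: (k=2,j=0): S=96.8018, K−S=43.0882, hold=42.8367 ⇒ V=43.0882 exercise | (k=2,j=1): S=113.3200, K−S=26.5700, hold=27.8697 ⇒ V=27.8697 continue | (k=2,j=2): S=132.6569, K−S=7.2331, hold=14.6513 ⇒ V=14.6513 continue  boundary S*=96.8018
step 1: (k=1,j=0): S=104.7358, K−S=35.1542, hold=35.5278 ⇒ V=35.5278 continue | (k=1,j=1): S=122.6078, K−S=17.2822, hold=21.3545 ⇒ V=21.3545 continue  boundary S*=-
step 0: (k=0,j=0): S=113.3200, K−S=26.5700, hold=28.5115 ⇒ V=28.5115 continue  boundary S*=-

price = 28.5115
boundary = - - 96.8018 89.4688 96.8018 104.7358 96.8018 104.7358 113.3200
tree:
28.5115
35.5278 21.3545
43.0882 27.8697 14.6513
50.4212 35.2347 20.3339 8.7603
57.1986 43.0882 27.2610 13.1804 4.1484
63.4627 50.4212 35.1542 19.1556 6.9611 1.1978
69.2522 57.1986 43.0882 26.6576 11.3763 2.3344 0.0000
74.6032 63.4627 50.4212 35.1542 17.9025 4.5497 0.0000 0.0000
79.5488 69.2522 57.1986 43.0882 26.5700 8.8673 0.0000 0.0000 0.0000
84.1198 74.6032 63.4627 50.4212 35.1542 17.2822 0.0000 0.0000 0.0000 0.0000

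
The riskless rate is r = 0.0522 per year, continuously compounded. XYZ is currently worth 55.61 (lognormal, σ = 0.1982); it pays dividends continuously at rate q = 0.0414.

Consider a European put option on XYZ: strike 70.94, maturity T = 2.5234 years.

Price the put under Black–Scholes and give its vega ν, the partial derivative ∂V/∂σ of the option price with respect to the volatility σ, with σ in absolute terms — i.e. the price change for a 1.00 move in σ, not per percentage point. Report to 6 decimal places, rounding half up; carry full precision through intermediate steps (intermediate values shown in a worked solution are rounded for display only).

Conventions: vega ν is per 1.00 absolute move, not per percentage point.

σ√T = 0.1982·√2.5234 = 0.314845
d₁ = (ln(S/K) + (r−q+σ²/2)T) / (σ√T) = (ln(55.61/70.94) + (0.0522−0.0414+0.1982²/2)·2.5234) / 0.314845 = (-0.243471 + 0.076816) / 0.314845 = -0.529324
d₂ = d₁ − σ√T = -0.529324 − 0.314845 = -0.844169
e^{−rT} = 0.876585
e^{−qT} = 0.900803
N(−d₁) = 0.701710,  N(−d₂) = 0.800713
Put price V = K·e^{−rT}·N(−d₂) − S·e^{−qT}·N(−d₁) = 49.792267 − 35.151201 = 14.641066
φ(d₁) = (1/√(2π))·e^{−d₁²/2} = 0.346792
ν = S·e^{−qT}·φ(d₁)·√T = 27.595903

price = 14.641066
ν = 27.595903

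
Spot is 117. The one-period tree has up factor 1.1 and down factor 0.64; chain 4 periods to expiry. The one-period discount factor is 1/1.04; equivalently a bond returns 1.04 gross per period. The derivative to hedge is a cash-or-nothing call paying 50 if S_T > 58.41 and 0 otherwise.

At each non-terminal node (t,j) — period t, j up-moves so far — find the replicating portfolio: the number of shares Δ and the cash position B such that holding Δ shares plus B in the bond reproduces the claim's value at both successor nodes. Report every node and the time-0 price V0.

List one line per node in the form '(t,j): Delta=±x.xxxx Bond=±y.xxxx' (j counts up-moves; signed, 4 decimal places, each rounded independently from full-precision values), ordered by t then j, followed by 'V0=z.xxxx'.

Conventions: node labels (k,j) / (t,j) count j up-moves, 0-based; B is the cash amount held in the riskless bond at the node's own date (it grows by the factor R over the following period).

No-arbitrage ⇒ martingale measure with p* = (R−d)/(u−d) = 0.8696.
Expiry values: V(4,0)=0.0000, V(4,1)=0.0000, V(4,2)=0.0000, V(4,3)=50.0000, V(4,4)=50.0000
  t=3,j=0: stock 30.6708 → up 33.7379 (V=0.0000), down 19.6293 (V=0.0000). Price 0.0000; hedge Δ=0.0000, bond B=0.0000.
  t=3,j=1: stock 52.7155 → up 57.9871 (V=0.0000), down 33.7379 (V=0.0000). Price 0.0000; hedge Δ=0.0000, bond B=0.0000.
  t=3,j=2: stock 90.6048 → up 99.6653 (V=50.0000), down 57.9871 (V=0.0000). Price 41.8060; hedge Δ=1.1997, bond B=-66.8896.
  t=3,j=3: stock 155.7270 → up 171.2997 (V=50.0000), down 99.6653 (V=50.0000). Price 48.0769; hedge Δ=0.0000, bond B=48.0769.
  t=2,j=0: stock 47.9232 → up 52.7155 (V=0.0000), down 30.6708 (V=0.0000). Price 0.0000; hedge Δ=0.0000, bond B=0.0000.
  t=2,j=1: stock 82.3680 → up 90.6048 (V=41.8060), down 52.7155 (V=0.0000). Price 34.9549; hedge Δ=1.1034, bond B=-55.9278.
  t=2,j=2: stock 141.5700 → up 155.7270 (V=48.0769), down 90.6048 (V=41.8060). Price 45.4413; hedge Δ=0.0963, bond B=31.8089.
  t=1,j=0: stock 74.8800 → up 82.3680 (V=34.9549), down 47.9232 (V=0.0000). Price 29.2265; hedge Δ=1.0148, bond B=-46.7624.
  t=1,j=1: stock 128.7000 → up 141.5700 (V=45.4413), down 82.3680 (V=34.9549). Price 42.3784; hedge Δ=0.1771, bond B=19.5817.
  t=0,j=0: stock 117.0000 → up 128.7000 (V=42.3784), down 74.8800 (V=29.2265). Price 39.0990; hedge Δ=0.2444, bond B=10.5078.
Verification: the root portfolio costs Δ(0,0)·S0 + B(0,0) = 39.0990, matching V0.

(0,0): Delta=0.2444 Bond=10.5078
(1,0): Delta=1.0148 Bond=-46.7624
(1,1): Delta=0.1771 Bond=19.5817
(2,0): Delta=0.0000 Bond=0.0000
(2,1): Delta=1.1034 Bond=-55.9278
(2,2): Delta=0.0963 Bond=31.8089
(3,0): Delta=0.0000 Bond=0.0000
(3,1): Delta=0.0000 Bond=0.0000
(3,2): Delta=1.1997 Bond=-66.8896
(3,3): Delta=0.0000 Bond=48.0769
V0=39.0990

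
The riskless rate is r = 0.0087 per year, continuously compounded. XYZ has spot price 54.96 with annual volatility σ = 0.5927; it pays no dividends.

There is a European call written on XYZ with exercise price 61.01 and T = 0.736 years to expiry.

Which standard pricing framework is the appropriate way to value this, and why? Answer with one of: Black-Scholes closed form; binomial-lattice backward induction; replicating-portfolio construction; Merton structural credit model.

Key observation: the strike-61.01 call on XYZ is European-exercise on a continuously-modelled lognormal underlying, so its value is a single closed-form evaluation.

framework: Black-Scholes closed form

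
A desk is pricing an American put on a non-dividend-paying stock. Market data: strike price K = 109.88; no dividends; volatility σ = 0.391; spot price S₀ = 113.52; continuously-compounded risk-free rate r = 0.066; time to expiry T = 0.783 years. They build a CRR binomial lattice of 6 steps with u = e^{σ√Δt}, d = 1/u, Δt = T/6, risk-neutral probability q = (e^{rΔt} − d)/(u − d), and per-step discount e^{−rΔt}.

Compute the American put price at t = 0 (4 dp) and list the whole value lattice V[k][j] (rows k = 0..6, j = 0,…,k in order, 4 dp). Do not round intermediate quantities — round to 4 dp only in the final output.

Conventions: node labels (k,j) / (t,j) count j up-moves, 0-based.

Δt=0.13050, u=1.15171, d=0.86827, q=0.49527, disc=e^(-rΔt)=0.99142
k=6 terminal: V=max(K-S,0) → 61.2378 45.3592 24.2973 0.0000 0.0000 0.0000 0.0000
k=5: j=0 S=56.0217 intr=53.8583 cont=52.9159 V=53.8583[EX]; j=1 S=74.3092 intr=35.5708 cont=34.6284 V=35.5708[EX]; j=2 S=98.5665 intr=11.3135 cont=12.1585 V=12.1585[hold]; j=3 S=130.7421 intr=0.0000 cont=0.0000 V=0.0000[hold]; j=4 S=173.4211 intr=0.0000 cont=0.0000 V=0.0000[hold]; j=5 S=230.0320 intr=0.0000 cont=0.0000 V=0.0000[hold]
k=4: j=0 S=64.5208 intr=45.3592 cont=44.4169 V=45.3592[EX]; j=1 S=85.5827 intr=24.2973 cont=23.7699 V=24.2973[EX]; j=2 S=113.5200 intr=0.0000 cont=6.0842 V=6.0842[hold]; j=3 S=150.5770 intr=0.0000 cont=0.0000 V=0.0000[hold]; j=4 S=199.7308 intr=0.0000 cont=0.0000 V=0.0000[hold]
k=3: j=0 S=74.3092 intr=35.5708 cont=34.6284 V=35.5708[EX]; j=1 S=98.5665 intr=11.3135 cont=15.1460 V=15.1460[hold]; j=2 S=130.7421 intr=0.0000 cont=3.0446 V=3.0446[hold]; j=3 S=173.4211 intr=0.0000 cont=0.0000 V=0.0000[hold]
k=2: j=0 S=85.5827 intr=24.2973 cont=25.2368 V=25.2368[hold]; j=1 S=113.5200 intr=0.0000 cont=9.0741 V=9.0741[hold]; j=2 S=150.5770 intr=0.0000 cont=1.5235 V=1.5235[hold]
k=1: j=0 S=98.5665 intr=11.3135 cont=17.0841 V=17.0841[hold]; j=1 S=130.7421 intr=0.0000 cont=5.2888 V=5.2888[hold]
k=0: j=0 S=113.5200 intr=0.0000 cont=11.1459 V=11.1459[hold]

price = 11.1459
tree:
11.1459
17.0841 5.2888
25.2368 9.0741 1.5235
35.5708 15.1460 3.0446 0.0000
45.3592 24.2973 6.0842 0.0000 0.0000
53.8583 35.5708 12.1585 0.0000 0.0000 0.0000
61.2378 45.3592 24.2973 0.0000 0.0000 0.0000 0.0000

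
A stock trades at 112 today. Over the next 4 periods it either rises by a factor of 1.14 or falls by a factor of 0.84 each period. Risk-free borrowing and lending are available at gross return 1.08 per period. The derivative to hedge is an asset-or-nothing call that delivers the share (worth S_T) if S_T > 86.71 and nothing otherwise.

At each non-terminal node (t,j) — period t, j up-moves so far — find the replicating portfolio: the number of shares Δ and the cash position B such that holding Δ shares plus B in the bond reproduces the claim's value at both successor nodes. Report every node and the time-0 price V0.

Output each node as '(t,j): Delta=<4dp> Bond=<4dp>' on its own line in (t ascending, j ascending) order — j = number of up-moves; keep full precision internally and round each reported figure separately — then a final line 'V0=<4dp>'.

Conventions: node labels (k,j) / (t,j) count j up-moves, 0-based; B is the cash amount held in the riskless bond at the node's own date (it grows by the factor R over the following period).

(0,0): Delta=1.1679 Bond=-20.2918
(1,0): Delta=1.7114 Bond=-73.0505
(1,1): Delta=1.0678 Bond=-9.1313
(2,0): Delta=3.2089 Bond=-197.2363
(2,1): Delta=1.4356 Bond=-49.3091
(2,2): Delta=1.0000 Bond=0.0000
(3,0): Delta=0.0000 Bond=0.0000
(3,1): Delta=3.8000 Bond=-266.2690
(3,2): Delta=1.0000 Bond=0.0000
(3,3): Delta=1.0000 Bond=0.0000
V0=110.5104

Under the risk-neutral measure, an up-move has probability p* = (R−d)/(u−d) = 0.8000 and values discount at R = 1.08.
Expiry values: V(4,0)=0.0000, V(4,1)=0.0000, V(4,2)=102.7037, V(4,3)=139.3837, V(4,4)=189.1635
  t=3,j=0: stock 66.3828 → up 75.6764 (V=0.0000), down 55.7616 (V=0.0000). Price 0.0000; hedge Δ=0.0000, bond B=0.0000.
  t=3,j=1: stock 90.0910 → up 102.7037 (V=102.7037), down 75.6764 (V=0.0000). Price 76.0769; hedge Δ=3.8000, bond B=-266.2690.
  t=3,j=2: stock 122.2664 → up 139.3837 (V=139.3837), down 102.7037 (V=102.7037). Price 122.2664; hedge Δ=1.0000, bond B=0.0000.
  t=3,j=3: stock 165.9329 → up 189.1635 (V=189.1635), down 139.3837 (V=139.3837). Price 165.9329; hedge Δ=1.0000, bond B=0.0000.
  t=2,j=0: stock 79.0272 → up 90.0910 (V=76.0769), down 66.3828 (V=0.0000). Price 56.3532; hedge Δ=3.2089, bond B=-197.2363.
  t=2,j=1: stock 107.2512 → up 122.2664 (V=122.2664), down 90.0910 (V=76.0769). Price 104.6560; hedge Δ=1.4356, bond B=-49.3091.
  t=2,j=2: stock 145.5552 → up 165.9329 (V=165.9329), down 122.2664 (V=122.2664). Price 145.5552; hedge Δ=1.0000, bond B=0.0000.
  t=1,j=0: stock 94.0800 → up 107.2512 (V=104.6560), down 79.0272 (V=56.3532). Price 87.9587; hedge Δ=1.7114, bond B=-73.0505.
  t=1,j=1: stock 127.6800 → up 145.5552 (V=145.5552), down 107.2512 (V=104.6560). Price 127.1994; hedge Δ=1.0678, bond B=-9.1313.
  t=0,j=0: stock 112.0000 → up 127.6800 (V=127.1994), down 94.0800 (V=87.9587). Price 110.5104; hedge Δ=1.1679, bond B=-20.2918.
Check: Δ(0,0)·S0 + B(0,0) = 110.5104 = V0.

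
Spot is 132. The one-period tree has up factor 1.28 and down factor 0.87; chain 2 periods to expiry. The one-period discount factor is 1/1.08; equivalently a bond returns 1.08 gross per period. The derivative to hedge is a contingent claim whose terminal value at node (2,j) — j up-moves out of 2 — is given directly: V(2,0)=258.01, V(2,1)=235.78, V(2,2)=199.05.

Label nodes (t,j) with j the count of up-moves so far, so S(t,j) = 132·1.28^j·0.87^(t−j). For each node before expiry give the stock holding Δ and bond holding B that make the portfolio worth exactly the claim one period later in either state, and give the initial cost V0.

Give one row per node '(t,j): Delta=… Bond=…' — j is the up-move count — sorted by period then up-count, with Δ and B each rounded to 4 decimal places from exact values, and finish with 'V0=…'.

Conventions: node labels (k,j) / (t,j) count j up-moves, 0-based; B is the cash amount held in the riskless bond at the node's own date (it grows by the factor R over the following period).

Risk-neutral probability p* = (R−d)/(u−d) = (1.08−0.87)/(1.28−0.87) = 0.5122.
At maturity the claim pays: V(2,0)=258.0100, V(2,1)=235.7800, V(2,2)=199.0500
(1,0): S=114.8400. Δ = (V_up−V_dn)/(S_up−S_dn) = (235.7800−258.0100)/(146.9952−99.9108) = -0.4721. V = [p*·235.7800 + (1−p*)·258.0100]/1.08 = 228.3555. B = V − Δ·S = 282.5750.
(1,1): S=168.9600. Δ = (V_up−V_dn)/(S_up−S_dn) = (199.0500−235.7800)/(216.2688−146.9952) = -0.5302. V = [p*·199.0500 + (1−p*)·235.7800]/1.08 = 200.8954. B = V − Δ·S = 290.4808.
(0,0): S=132.0000. Δ = (V_up−V_dn)/(S_up−S_dn) = (200.8954−228.3555)/(168.9600−114.8400) = -0.5074. V = [p*·200.8954 + (1−p*)·228.3555]/1.08 = 198.4172. B = V − Δ·S = 265.3929.
Check: Δ(0,0)·S0 + B(0,0) = 198.4172 = V0.

(0,0): Delta=-0.5074 Bond=265.3929
(1,0): Delta=-0.4721 Bond=282.5750
(1,1): Delta=-0.5302 Bond=290.4808
V0=198.4172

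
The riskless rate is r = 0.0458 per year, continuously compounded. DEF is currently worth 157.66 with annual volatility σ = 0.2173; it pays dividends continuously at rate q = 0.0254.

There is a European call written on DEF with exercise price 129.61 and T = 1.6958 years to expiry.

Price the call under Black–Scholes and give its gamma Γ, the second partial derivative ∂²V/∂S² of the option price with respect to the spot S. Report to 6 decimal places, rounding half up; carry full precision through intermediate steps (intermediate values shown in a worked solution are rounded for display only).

price = 35.523494
Γ = 0.005423

σ√T = 0.2173·√1.6958 = 0.282974
d₁ = (ln(S/K) + (r−q+σ²/2)T) / (σ√T) = (ln(157.66/129.61) + (0.0458−0.0254+0.2173²/2)·1.6958) / 0.282974 = (0.195911 + 0.074632) / 0.282974 = 0.956067
d₂ = d₁ − σ√T = 0.956067 − 0.282974 = 0.673093
e^{−rT} = 0.925272
e^{−qT} = 0.957841
N(d₁) = 0.830481,  N(d₂) = 0.749556
Call price V = S·e^{−qT}·N(d₁) − K·e^{−rT}·N(d₂) = 125.413596 − 89.890103 = 35.523494
φ(d₁) = (1/√(2π))·e^{−d₁²/2} = 0.252594
Γ = e^{−qT}·φ(d₁) / (S·σ·√T) = 0.005423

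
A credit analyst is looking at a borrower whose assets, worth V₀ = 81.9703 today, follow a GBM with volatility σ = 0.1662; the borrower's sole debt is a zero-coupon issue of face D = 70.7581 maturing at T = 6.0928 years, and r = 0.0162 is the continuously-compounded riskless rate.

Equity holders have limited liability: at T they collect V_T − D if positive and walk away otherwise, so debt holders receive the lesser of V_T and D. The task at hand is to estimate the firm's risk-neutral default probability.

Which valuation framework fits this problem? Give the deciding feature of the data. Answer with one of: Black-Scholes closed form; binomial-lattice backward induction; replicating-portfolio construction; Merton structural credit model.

framework: Merton structural credit model

Key observation: assets follow a GBM and default happens iff V_T < 70.7581; valuing claims on that split (equity as a call, risky debt as the residual) is the structural model's definition.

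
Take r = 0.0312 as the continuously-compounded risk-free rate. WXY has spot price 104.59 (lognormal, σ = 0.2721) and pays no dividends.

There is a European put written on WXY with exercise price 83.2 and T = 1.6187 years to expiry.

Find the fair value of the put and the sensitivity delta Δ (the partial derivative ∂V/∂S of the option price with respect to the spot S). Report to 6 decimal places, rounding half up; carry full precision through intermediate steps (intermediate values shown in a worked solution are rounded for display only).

σ√T = 0.2721·√1.6187 = 0.346188
d₁ = (ln(S/K) + (r+σ²/2)T) / (σ√T) = (ln(104.59/83.2) + (0.0312+0.2721²/2)·1.6187) / 0.346188 = (0.228801 + 0.110426) / 0.346188 = 0.979893
d₂ = d₁ − σ√T = 0.979893 − 0.346188 = 0.633705
e^{−rT} = 0.950751
N(−d₁) = 0.163569,  N(−d₂) = 0.263137
Put price V = K·e^{−rT}·N(−d₂) − S·N(−d₁) = 20.814748 − 17.107727 = 3.707021
Δ = −N(−d₁) = -0.163569

price = 3.707021
Δ = -0.163569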